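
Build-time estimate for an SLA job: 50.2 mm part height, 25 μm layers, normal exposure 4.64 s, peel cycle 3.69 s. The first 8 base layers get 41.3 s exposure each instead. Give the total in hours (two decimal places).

Layers = ⌈50.2/0.025⌉ = 2008.
Bottom layers = 8 × (41.3 + 3.69) = 359.92 s.
Regular layers: 2000 × (4.64 + 3.69) → 16660 s.
Sum: 359.92 + 16660 = 17019.92 s → 4.73 hours.

4.73 hours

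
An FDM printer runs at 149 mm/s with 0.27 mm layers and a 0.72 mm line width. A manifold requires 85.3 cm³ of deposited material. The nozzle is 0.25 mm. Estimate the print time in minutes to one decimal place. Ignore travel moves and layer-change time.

49.1 minutes

Bead cross-section = 0.27 × 0.72, so 0.1944 mm².
Toolpath length = 85.3 cm³ / 0.1944 mm² = 85300 / 0.1944 = 438786 mm.
Print-move time: 438786 / 149 → 2944.9 s.
Converting: 2944.9 s = 49.1 minutes.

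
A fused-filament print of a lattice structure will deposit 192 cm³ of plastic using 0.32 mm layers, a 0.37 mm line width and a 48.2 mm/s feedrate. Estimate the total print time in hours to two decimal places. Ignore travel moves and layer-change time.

9.35 hours

Extrusion cross-section: 0.32 × 0.37 → 0.1184 mm².
Toolpath length = 192 cm³ / 0.1184 mm² = 192000 / 0.1184 = 1621621.6 mm.
Time extruding = 1621621.6 / 48.2, so 33643.6 s.
In the requested units: 33643.6 s = 9.35 hours.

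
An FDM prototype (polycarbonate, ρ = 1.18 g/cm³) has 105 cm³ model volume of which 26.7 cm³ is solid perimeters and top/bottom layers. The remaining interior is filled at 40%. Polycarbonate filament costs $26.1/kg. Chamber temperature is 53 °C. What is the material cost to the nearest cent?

Volume inside the shell = 105 − 26.7 = 78.3 cm³.
Infill deposited = 0.40 × 78.3, so 31.32 cm³.
Deposited volume = 26.7 + 31.32, so 58.02 cm³.
Mass = 58.02 × 1.18, so 68.4636 g.
Cost = 68.4636 g / 1000 × $26.1/kg = $1.79.

$1.79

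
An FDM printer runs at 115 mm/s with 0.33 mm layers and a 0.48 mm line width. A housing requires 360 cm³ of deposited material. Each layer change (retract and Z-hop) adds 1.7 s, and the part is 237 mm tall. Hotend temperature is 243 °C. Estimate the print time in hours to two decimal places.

Line area: 0.33 × 0.48 → 0.1584 mm².
Total extruded path = 360000/0.1584 = 2272727.3 mm.
Print-move time = 2272727.3 / 115, so 19762.8 s.
Number of layers: 237 / 0.33 → 719 (rounded up).
Z-hop total: 719 × 1.7 → 1222.3 s.
Total = 19762.8 + 1222.3 = 20985.1 s = 5.83 hours.

5.83 hours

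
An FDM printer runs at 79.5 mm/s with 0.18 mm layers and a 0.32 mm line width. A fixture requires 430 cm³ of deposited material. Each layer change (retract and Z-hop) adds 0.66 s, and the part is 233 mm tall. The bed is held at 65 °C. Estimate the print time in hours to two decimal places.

26.32 hours

Bead cross-section = 0.18 × 0.32, so 0.0576 mm².
Toolpath length = 430 cm³ / 0.0576 mm² = 430000 / 0.0576 = 7465277.8 mm.
Time extruding: 7465277.8 / 79.5 → 93902.9 s.
Layer count = ceil(233 / 0.18) = 1295.
Z-hop total: 1295 × 0.66 → 854.7 s.
Altogether 93902.9 + 854.7 = 94757.6 s, i.e. 26.32 hours.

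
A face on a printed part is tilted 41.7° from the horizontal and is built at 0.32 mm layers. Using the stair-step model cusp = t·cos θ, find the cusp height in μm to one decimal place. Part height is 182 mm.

238.9 μm

cos(41.7°) = 0.7466, so cusp = 0.32 × 0.7466 = 0.238912 mm → 238.9 μm.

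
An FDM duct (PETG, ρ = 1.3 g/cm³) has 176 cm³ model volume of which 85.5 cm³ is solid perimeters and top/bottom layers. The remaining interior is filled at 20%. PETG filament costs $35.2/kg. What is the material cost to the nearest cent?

Interior volume: 176 − 85.5 → 90.5 cm³.
Infill volume = 0.20 × 90.5, so 18.1 cm³.
Total printed volume: 85.5 + 18.1 → 103.6 cm³.
Mass = 103.6 × 1.3, so 134.68 g.
At $35.2/kg: 134.68/1000 × 35.2 = $4.74.

$4.74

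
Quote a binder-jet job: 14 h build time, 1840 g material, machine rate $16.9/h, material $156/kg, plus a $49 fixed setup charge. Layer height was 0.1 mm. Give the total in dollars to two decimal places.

$572.64

Time charge = 16.9 × 14, so $236.60.
Material charge = 156 × 1840/1000, so $287.04.
Total = 236.60 + 287.04 + 49 = $572.64.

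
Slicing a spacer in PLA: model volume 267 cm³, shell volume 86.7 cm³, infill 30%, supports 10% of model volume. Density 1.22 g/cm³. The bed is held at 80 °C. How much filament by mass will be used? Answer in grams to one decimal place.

204.3 g

Interior volume: 267 − 86.7 → 180.3 cm³.
Infill volume = 0.30 × 180.3 = 54.09 cm³.
Support = 0.10 × 267, so 26.7 cm³.
Total extruded = 86.7 + 54.09 + 26.7 = 167.49 cm³.
Mass = 167.49 × 1.22 = 204.3378 g.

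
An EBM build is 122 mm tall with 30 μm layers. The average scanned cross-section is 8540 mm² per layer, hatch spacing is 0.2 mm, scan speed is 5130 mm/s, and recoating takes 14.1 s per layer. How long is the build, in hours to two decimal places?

Layer count = ceil(122 / 0.03) = 4067.
Scan path per layer = 8540 / 0.2 = 42700 mm.
Beam time per layer: 42700 / 5130 → 8.3236 s.
Per-layer time = 8.3236 + 14.1 = 22.4236 s.
Total: 4067 × 22.4236 s = 91196.7812 s → 25.33 hours.

25.33 hours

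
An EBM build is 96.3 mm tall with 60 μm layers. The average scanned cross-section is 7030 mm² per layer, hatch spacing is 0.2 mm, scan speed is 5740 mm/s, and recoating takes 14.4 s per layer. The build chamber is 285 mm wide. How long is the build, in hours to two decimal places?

Layers = ⌈96.3/0.06⌉ = 1605.
Hatch length per layer = 7030 / 0.2 = 35150 mm.
Per-layer scan time = 35150 / 5740, so 6.1237 s.
Layer cycle = 6.1237 + 14.4, so 20.5237 s.
Total: 1605 × 20.5237 s = 32940.5385 s → 9.15 hours.

9.15 hours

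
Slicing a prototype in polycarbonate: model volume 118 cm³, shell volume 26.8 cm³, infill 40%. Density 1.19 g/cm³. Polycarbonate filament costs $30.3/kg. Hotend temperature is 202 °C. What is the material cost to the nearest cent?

Volume inside the shell = 118 − 26.8, so 91.2 cm³.
Infill deposited = 0.40 × 91.2, so 36.48 cm³.
Total extruded: 26.8 + 36.48 → 63.28 cm³.
Mass = 63.28 × 1.19 = 75.3032 g.
Cost = 75.3032 g / 1000 × $30.3/kg = $2.28.

$2.28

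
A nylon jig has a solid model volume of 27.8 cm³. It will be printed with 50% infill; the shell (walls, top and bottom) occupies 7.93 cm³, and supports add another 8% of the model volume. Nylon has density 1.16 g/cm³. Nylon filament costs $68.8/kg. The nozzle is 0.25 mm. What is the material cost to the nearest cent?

Interior volume = 27.8 − 7.93 = 19.87 cm³.
Infill volume = 0.50 × 19.87, so 9.935 cm³.
Support = 0.08 × 27.8 = 2.224 cm³.
Deposited volume = 7.93 + 9.935 + 2.224, so 20.089 cm³.
Mass: 20.089 × 1.16 → 23.30324 g.
At $68.8/kg: 23.30324/1000 × 68.8 = $1.60.

$1.60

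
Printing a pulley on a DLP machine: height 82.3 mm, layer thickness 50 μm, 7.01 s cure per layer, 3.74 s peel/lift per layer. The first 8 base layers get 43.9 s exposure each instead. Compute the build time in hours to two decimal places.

Number of layers: 82.3 / 0.05 → 1646 (rounded up).
Bottom layers: 8 × (43.9 + 3.74) → 381.12 s.
Normal layers = 1638 × (7.01 + 3.74), so 17608.5 s.
Total = 381.12 + 17608.5 = 17989.62 s = 5.00 hours.

5.00 hours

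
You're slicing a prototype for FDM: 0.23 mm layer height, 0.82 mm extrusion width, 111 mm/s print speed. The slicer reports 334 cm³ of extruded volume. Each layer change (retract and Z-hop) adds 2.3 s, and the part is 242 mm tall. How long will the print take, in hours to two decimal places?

Bead cross-section: 0.23 × 0.82 → 0.1886 mm².
Toolpath length = 334 cm³ / 0.1886 mm² = 334000 / 0.1886 = 1770943.8 mm.
Extrusion time: 1770943.8 / 111 → 15954.4 s.
Number of layers: 242 / 0.23 → 1053 (rounded up).
Z-hop total = 1053 × 2.3 = 2421.9 s.
Total = 15954.4 + 2421.9 = 18376.3 s = 5.10 hours.

5.10 hours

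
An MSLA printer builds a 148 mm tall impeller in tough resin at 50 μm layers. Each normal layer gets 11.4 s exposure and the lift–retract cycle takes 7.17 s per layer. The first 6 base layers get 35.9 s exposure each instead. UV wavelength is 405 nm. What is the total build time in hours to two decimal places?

Layers = ⌈148/0.05⌉ = 2960.
Bottom layers: 6 × (35.9 + 7.17) → 258.42 s.
Remaining layers = 2954 × (11.4 + 7.17) = 54855.78 s.
Sum: 258.42 + 54855.78 = 55114.2 s → 15.31 hours.

15.31 hours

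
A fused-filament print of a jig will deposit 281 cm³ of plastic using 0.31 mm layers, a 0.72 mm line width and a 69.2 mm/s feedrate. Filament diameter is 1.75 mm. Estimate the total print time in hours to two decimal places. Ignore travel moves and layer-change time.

5.05 hours

Extrusion cross-section = 0.31 × 0.72 = 0.2232 mm².
Path length: 281000 mm³ / 0.2232 mm² → 1258960.6 mm.
Extrusion time = 1258960.6 / 69.2 = 18193.1 s.
That's 18193.1 s → 5.05 hours.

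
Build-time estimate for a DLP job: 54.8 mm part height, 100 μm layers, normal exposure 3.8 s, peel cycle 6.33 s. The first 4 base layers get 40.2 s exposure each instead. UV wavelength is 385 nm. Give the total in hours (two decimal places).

Number of layers: 54.8 / 0.1 → 548 (rounded up).
Bottom layers = 4 × (40.2 + 6.33) = 186.12 s.
Remaining layers: 544 × (3.8 + 6.33) → 5510.72 s.
Total = 186.12 + 5510.72 = 5696.84 s = 1.58 hours.

1.58 hours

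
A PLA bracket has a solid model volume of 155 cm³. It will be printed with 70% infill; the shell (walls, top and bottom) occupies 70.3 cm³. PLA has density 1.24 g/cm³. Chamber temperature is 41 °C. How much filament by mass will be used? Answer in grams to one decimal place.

160.7 g

Volume inside the shell = 155 − 70.3 = 84.7 cm³.
Infill volume: 0.70 × 84.7 → 59.29 cm³.
Total printed volume: 70.3 + 59.29 → 129.59 cm³.
Mass = 129.59 × 1.24, so 160.6916 g.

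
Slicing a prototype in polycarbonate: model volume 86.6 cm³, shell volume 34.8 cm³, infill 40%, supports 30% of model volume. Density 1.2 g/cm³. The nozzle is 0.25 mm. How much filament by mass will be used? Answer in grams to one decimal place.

97.8 g

Infill region: 86.6 − 34.8 → 51.8 cm³.
Infill deposited = 0.40 × 51.8, so 20.72 cm³.
Support = 0.30 × 86.6 = 25.98 cm³.
Deposited volume = 34.8 + 20.72 + 25.98 = 81.5 cm³.
Mass = 81.5 × 1.2, so 97.8 g.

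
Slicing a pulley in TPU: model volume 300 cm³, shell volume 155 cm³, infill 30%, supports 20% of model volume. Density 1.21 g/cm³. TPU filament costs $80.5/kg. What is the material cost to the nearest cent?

$25.18

Volume inside the shell = 300 − 155 = 145 cm³.
Infill deposited: 0.30 × 145 → 43.5 cm³.
Support: 0.20 × 300 → 60 cm³.
Total printed volume: 155 + 43.5 + 60 → 258.5 cm³.
Mass = 258.5 × 1.21 = 312.785 g.
Cost = 312.785 g / 1000 × $80.5/kg = $25.18.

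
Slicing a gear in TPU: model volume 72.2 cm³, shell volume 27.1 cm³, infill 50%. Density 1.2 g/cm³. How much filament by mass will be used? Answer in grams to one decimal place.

Volume inside the shell = 72.2 − 27.1 = 45.1 cm³.
Infill deposited = 0.50 × 45.1, so 22.55 cm³.
Deposited volume: 27.1 + 22.55 → 49.65 cm³.
Mass: 49.65 × 1.2 → 59.58 g.

59.6 g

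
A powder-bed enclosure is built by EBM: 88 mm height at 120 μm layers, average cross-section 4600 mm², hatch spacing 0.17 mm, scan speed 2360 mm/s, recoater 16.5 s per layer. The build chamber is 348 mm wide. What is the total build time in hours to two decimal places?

5.70 hours

Layer count = ceil(88 / 0.12) = 734.
Per-layer scan distance: 4600 / 0.17 → 27058.8 mm.
Per-layer scan time = 27058.8 / 2360, so 11.4656 s.
Layer cycle = 11.4656 + 16.5 = 27.9656 s.
Total: 734 × 27.9656 s = 20526.7504 s → 5.70 hours.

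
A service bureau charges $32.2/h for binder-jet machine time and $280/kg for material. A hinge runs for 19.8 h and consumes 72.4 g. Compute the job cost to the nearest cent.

Machine-time cost = 32.2 × 19.8, so $637.56.
Feedstock cost: 280 × 72.4/1000 → $20.272.
Total = 637.56 + 20.272 = 657.832 ≈ $657.83.

$657.83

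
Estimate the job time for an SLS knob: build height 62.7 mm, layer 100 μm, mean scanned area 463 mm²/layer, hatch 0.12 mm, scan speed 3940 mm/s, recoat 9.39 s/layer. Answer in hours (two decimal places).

1.81 hours

Number of layers: 62.7 / 0.1 → 627 (rounded up).
Hatch length per layer = 463 / 0.12, so 3858.3 mm.
Scan time per layer: 3858.3 / 3940 → 0.9793 s.
Time per layer: 0.9793 + 9.39 → 10.3693 s.
627 layers × 10.3693 s/layer = 6501.5511 s, i.e. 1.81 hours.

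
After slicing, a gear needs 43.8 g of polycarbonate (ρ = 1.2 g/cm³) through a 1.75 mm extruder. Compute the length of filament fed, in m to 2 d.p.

Volume = 43.8 g / 1.2 g·cm⁻³ = 36.5 cm³ = 36500 mm³.
Filament cross-section = π × (1.75/2)² = 2.4053 mm².
L = V/A = 36500/2.4053 = 15174.82 mm → 15.17 m.

15.17 m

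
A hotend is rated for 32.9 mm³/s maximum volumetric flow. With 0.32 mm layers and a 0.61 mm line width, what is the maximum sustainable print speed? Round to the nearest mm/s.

Bead cross-section: 0.32 × 0.61 → 0.1952 mm².
Max speed = 32.9 / 0.1952 = 168.55 ≈ 169 mm/s.

169 mm/s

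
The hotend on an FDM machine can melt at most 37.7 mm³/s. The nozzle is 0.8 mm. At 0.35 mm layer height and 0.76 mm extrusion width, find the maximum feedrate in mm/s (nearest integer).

142 mm/s

Bead cross-section: 0.35 × 0.76 → 0.266 mm².
Max speed = 37.7 / 0.266 = 141.73 ≈ 142 mm/s.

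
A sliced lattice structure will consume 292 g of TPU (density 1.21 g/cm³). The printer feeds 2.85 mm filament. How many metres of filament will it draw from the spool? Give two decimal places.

37.83 m

Volume = 292 g / 1.21 g·cm⁻³ = 241.3223 cm³ = 241322.3 mm³.
A = π r² = π × 1.425² = 6.3794 mm².
Length = 241322.3 / 6.3794 = 37828.37 mm = 37.83 m.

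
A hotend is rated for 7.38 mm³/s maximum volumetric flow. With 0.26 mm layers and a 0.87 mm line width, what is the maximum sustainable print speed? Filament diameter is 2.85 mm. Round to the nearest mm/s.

Bead cross-section = 0.26 × 0.87 = 0.2262 mm².
Max speed = 7.38 / 0.2262 = 32.63 ≈ 33 mm/s.

33 mm/s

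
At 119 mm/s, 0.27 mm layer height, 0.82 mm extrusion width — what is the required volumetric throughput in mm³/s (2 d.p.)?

A: 0.27 × 0.82 → 0.2214 mm².
Q = v·A = 119 × 0.2214 = 26.35 mm³/s.

26.35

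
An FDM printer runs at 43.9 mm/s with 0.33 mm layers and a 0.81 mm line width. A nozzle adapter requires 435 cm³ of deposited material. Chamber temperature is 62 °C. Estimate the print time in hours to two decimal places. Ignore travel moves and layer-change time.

10.30 hours

Line area = 0.33 × 0.81, so 0.2673 mm².
Toolpath length = 435 cm³ / 0.2673 mm² = 435000 / 0.2673 = 1627385 mm.
Print-move time = 1627385 / 43.9 = 37070.3 s.
Converting: 37070.3 s = 10.30 hours.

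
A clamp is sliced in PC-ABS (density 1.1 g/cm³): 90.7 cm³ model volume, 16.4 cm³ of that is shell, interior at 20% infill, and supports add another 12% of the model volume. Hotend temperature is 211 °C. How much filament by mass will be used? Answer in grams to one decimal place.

Volume inside the shell = 90.7 − 16.4 = 74.3 cm³.
Infill deposited = 0.20 × 74.3 = 14.86 cm³.
Support = 0.12 × 90.7, so 10.884 cm³.
Total extruded = 16.4 + 14.86 + 10.884 = 42.144 cm³.
Mass: 42.144 × 1.1 → 46.3584 g.

46.4 g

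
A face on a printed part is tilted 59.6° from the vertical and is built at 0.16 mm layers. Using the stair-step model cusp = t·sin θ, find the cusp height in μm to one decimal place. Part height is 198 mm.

Cusp = layer height × sin(59.6°) = 0.16 × 0.8625 = 0.138 mm = 138.0 μm.

138.0 μm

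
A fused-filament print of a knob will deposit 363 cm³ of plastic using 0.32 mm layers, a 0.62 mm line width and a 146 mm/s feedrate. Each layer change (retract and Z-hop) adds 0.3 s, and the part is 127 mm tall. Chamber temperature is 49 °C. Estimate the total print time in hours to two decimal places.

3.51 hours

Line area: 0.32 × 0.62 → 0.1984 mm².
Total extruded path = 363000/0.1984 = 1829637.1 mm.
Extrusion time = 1829637.1 / 146 = 12531.8 s.
Number of layers: 127 / 0.32 → 397 (rounded up).
Z-hop total = 397 × 0.3 = 119.1 s.
Total = 12531.8 + 119.1 = 12650.9 s = 3.51 hours.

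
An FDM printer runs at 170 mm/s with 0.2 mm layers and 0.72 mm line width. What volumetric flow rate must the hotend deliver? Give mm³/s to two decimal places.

24.48

A = 0.2 × 0.72, so 0.144 mm².
Volumetric flow = 170 × 0.144 = 24.48 mm³/s.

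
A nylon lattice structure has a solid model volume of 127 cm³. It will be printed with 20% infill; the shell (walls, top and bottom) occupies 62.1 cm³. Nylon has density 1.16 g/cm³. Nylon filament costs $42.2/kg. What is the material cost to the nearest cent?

Infill region = 127 − 62.1 = 64.9 cm³.
Deposited infill = 0.20 × 64.9, so 12.98 cm³.
Total printed volume: 62.1 + 12.98 → 75.08 cm³.
Mass = 75.08 × 1.16, so 87.0928 g.
At $42.2/kg: 87.0928/1000 × 42.2 = $3.68.

$3.68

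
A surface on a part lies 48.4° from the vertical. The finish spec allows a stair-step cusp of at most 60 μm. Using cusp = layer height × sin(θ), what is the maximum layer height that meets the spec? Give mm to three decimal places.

0.080 mm

t = h_c / sin θ = 0.06 / 0.7478 = 0.080 mm.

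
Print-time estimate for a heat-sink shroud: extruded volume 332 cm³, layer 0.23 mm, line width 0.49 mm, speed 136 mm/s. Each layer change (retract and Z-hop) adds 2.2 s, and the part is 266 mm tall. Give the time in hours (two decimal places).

6.72 hours

Extrusion cross-section: 0.23 × 0.49 → 0.1127 mm².
Toolpath length = 332 cm³ / 0.1127 mm² = 332000 / 0.1127 = 2945874 mm.
Time extruding = 2945874 / 136 = 21660.8 s.
Layer count = ceil(266 / 0.23) = 1157.
Z-hop total: 1157 × 2.2 → 2545.4 s.
Total = 21660.8 + 2545.4 = 24206.2 s = 6.72 hours.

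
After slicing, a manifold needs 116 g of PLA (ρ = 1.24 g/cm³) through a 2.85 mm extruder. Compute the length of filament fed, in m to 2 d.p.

Volume = 116 g / 1.24 g·cm⁻³ = 93.5484 cm³ = 93548.4 mm³.
Filament cross-section = π × (2.85/2)² = 6.3794 mm².
L = V/A = 93548.4/6.3794 = 14664.14 mm → 14.66 m.

14.66 m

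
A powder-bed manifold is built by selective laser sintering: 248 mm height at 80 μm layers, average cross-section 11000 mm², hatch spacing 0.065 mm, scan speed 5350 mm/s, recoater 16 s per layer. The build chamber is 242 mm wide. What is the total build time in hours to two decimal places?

Number of layers: 248 / 0.08 → 3100 (rounded up).
Hatch length per layer = 11000 / 0.065, so 169230.8 mm.
Laser time per layer = 169230.8 / 5350, so 31.6319 s.
Per-layer time = 31.6319 + 16, so 47.6319 s.
Build time = 3100 × 47.6319 = 147658.89 s = 41.02 hours.

41.02 hours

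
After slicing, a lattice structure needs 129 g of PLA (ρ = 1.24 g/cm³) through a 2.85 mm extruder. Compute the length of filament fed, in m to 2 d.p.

Extruded volume: 129/1.24 = 104.0323 cm³ (104032.3 mm³).
Cross-section of 2.85 mm filament: π·(2.85/2)² = 6.3794 mm².
Length = 104032.3 / 6.3794 = 16307.54 mm = 16.31 m.

16.31 m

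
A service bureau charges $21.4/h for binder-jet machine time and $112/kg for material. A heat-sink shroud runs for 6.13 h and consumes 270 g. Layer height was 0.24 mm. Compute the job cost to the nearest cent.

Machine-time cost: 21.4 × 6.13 → $131.182.
Material cost = 112 × 270/1000, so $30.24.
Total = 131.182 + 30.24 = 161.422 ≈ $161.42.

$161.42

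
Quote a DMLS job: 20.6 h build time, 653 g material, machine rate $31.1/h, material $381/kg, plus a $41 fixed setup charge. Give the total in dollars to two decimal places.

$930.45

Time charge: 31.1 × 20.6 → $640.66.
Material charge = 381 × 653/1000 = $248.793.
Total = 640.66 + 248.793 + 41 = 930.453 ≈ $930.45.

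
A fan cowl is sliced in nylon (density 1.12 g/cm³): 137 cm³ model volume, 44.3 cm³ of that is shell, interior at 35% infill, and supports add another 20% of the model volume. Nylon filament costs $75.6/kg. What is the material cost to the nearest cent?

Volume inside the shell = 137 − 44.3, so 92.7 cm³.
Infill deposited: 0.35 × 92.7 → 32.445 cm³.
Support = 0.20 × 137 = 27.4 cm³.
Deposited volume = 44.3 + 32.445 + 27.4, so 104.145 cm³.
Mass = 104.145 × 1.12 = 116.6424 g.
Cost = 116.6424 g / 1000 × $75.6/kg = $8.82.

$8.82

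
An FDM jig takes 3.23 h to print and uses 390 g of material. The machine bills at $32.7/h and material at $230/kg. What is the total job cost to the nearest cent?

$195.32

Machine-time cost = 32.7 × 3.23, so $105.621.
Material cost: 230 × 390/1000 → $89.70.
Total = 105.621 + 89.70 = 195.321 ≈ $195.32.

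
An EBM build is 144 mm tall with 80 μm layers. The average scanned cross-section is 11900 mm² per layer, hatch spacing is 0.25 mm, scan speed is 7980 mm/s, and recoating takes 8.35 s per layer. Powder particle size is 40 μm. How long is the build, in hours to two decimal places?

7.16 hours

Layer count = ceil(144 / 0.08) = 1800.
Per-layer scan distance: 11900 / 0.25 → 47600 mm.
Scan time per layer: 47600 / 7980 → 5.9649 s.
Per-layer time = 5.9649 + 8.35 = 14.3149 s.
Build time = 1800 × 14.3149 = 25766.82 s = 7.16 hours.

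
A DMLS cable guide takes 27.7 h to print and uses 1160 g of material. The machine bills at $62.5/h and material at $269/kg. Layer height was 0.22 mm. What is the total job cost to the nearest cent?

$2043.29

Machine cost: 62.5 × 27.7 → $1731.25.
Feedstock cost = 269 × 1160/1000, so $312.04.
Job cost: 1731.25 + 312.04 = $2043.29.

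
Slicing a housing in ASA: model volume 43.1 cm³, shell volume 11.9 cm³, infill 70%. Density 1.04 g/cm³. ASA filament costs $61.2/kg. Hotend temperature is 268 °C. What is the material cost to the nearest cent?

$2.15

Infill region: 43.1 − 11.9 → 31.2 cm³.
Deposited infill = 0.70 × 31.2, so 21.84 cm³.
Deposited volume = 11.9 + 21.84, so 33.74 cm³.
Mass = 33.74 × 1.04 = 35.0896 g.
Cost = 35.0896 g / 1000 × $61.2/kg = $2.15.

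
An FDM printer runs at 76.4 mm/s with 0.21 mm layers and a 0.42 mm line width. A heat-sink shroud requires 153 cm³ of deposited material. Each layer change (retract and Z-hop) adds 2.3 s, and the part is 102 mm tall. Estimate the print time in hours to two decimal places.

6.62 hours

Extrusion cross-section: 0.21 × 0.42 → 0.0882 mm².
Total extruded path = 153000/0.0882 = 1734693.9 mm.
Print-move time = 1734693.9 / 76.4, so 22705.4 s.
Number of layers: 102 / 0.21 → 486 (rounded up).
Z-hop total = 486 × 2.3, so 1117.8 s.
Total = 22705.4 + 1117.8 = 23823.2 s = 6.62 hours.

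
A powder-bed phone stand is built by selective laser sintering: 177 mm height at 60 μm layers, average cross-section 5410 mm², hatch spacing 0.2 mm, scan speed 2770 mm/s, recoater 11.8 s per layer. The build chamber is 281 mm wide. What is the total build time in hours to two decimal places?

17.67 hours

Layers = ⌈177/0.06⌉ = 2950.
Scan path per layer: 5410 / 0.2 → 27050 mm.
Per-layer scan time: 27050 / 2770 → 9.7653 s.
Per-layer time = 9.7653 + 11.8 = 21.5653 s.
2950 layers × 21.5653 s/layer = 63617.635 s, i.e. 17.67 hours.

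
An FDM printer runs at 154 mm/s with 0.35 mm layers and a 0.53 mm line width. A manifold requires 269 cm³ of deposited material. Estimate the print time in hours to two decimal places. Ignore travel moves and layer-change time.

Extrusion cross-section: 0.35 × 0.53 → 0.1855 mm².
Toolpath length = 269 cm³ / 0.1855 mm² = 269000 / 0.1855 = 1450134.8 mm.
Print-move time: 1450134.8 / 154 → 9416.5 s.
That's 9416.5 s → 2.62 hours.

2.62 hours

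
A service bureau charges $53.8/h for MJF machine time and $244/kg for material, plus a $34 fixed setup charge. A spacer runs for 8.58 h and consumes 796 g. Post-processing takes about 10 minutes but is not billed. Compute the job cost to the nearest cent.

$689.83

Machine cost = 53.8 × 8.58 = $461.604.
Material cost: 244 × 796/1000 → $194.224.
Total = 461.604 + 194.224 + 34 = 689.828 ≈ $689.83.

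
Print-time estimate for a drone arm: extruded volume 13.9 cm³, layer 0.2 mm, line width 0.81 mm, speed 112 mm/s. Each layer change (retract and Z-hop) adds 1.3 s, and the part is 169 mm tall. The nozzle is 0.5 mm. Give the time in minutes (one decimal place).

31.1 minutes

Line area: 0.2 × 0.81 → 0.162 mm².
Path length: 13900 mm³ / 0.162 mm² → 85802.5 mm.
Extrusion time = 85802.5 / 112, so 766.1 s.
Number of layers: 169 / 0.2 → 845 (rounded up).
Non-print overhead: 845 × 1.3 → 1098.5 s.
Total = 766.1 + 1098.5 = 1864.6 s = 31.1 minutes.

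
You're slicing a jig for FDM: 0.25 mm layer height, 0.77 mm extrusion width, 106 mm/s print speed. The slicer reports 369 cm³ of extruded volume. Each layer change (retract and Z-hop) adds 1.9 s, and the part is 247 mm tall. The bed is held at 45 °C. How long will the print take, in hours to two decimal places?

5.54 hours

Line area = 0.25 × 0.77, so 0.1925 mm².
Path length: 369000 mm³ / 0.1925 mm² → 1916883.1 mm.
Time extruding = 1916883.1 / 106, so 18083.8 s.
Layers = ⌈247/0.25⌉ = 988.
Non-print overhead = 988 × 1.9 = 1877.2 s.
Total = 18083.8 + 1877.2 = 19961 s = 5.54 hours.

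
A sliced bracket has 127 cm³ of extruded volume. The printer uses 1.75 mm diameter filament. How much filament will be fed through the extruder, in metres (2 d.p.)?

52.80 m

A = π r² = π × 0.875² = 2.4053 mm².
L = 127000 mm³ / 2.4053 mm² = 52800.07 mm, i.e. 52.80 m.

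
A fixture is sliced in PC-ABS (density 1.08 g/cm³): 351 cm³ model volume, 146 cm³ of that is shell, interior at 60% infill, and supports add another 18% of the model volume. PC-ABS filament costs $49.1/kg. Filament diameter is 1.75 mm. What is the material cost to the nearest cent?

$17.61

Infill region = 351 − 146 = 205 cm³.
Infill volume = 0.60 × 205, so 123 cm³.
Support = 0.18 × 351, so 63.18 cm³.
Total printed volume = 146 + 123 + 63.18 = 332.18 cm³.
Mass = 332.18 × 1.08, so 358.7544 g.
At $49.1/kg: 358.7544/1000 × 49.1 = $17.61.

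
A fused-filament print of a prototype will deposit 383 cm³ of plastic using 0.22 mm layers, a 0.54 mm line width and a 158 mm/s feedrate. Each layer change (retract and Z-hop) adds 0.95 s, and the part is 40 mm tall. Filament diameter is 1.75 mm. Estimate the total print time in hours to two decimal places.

Extrusion cross-section: 0.22 × 0.54 → 0.1188 mm².
Path length: 383000 mm³ / 0.1188 mm² → 3223905.7 mm.
Extrusion time = 3223905.7 / 158 = 20404.5 s.
Layers = ⌈40/0.22⌉ = 182.
Non-print overhead: 182 × 0.95 → 172.9 s.
Altogether 20404.5 + 172.9 = 20577.4 s, i.e. 5.72 hours.

5.72 hours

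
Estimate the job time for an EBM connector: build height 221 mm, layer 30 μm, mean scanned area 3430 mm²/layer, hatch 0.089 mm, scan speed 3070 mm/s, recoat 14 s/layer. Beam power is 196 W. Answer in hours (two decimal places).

54.34 hours

Number of layers: 221 / 0.03 → 7367 (rounded up).
Per-layer scan distance = 3430 / 0.089, so 38539.3 mm.
Per-layer scan time: 38539.3 / 3070 → 12.5535 s.
Time per layer: 12.5535 + 14 → 26.5535 s.
Total: 7367 × 26.5535 s = 195619.6345 s → 54.34 hours.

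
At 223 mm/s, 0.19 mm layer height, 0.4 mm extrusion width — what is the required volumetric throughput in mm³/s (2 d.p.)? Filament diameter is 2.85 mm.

16.95

Bead cross-section: 0.19 × 0.4 → 0.076 mm².
Volumetric flow = 223 × 0.076 = 16.95 mm³/s.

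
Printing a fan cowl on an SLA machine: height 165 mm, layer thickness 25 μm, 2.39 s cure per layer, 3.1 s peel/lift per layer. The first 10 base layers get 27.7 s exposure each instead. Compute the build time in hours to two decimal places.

10.14 hours

Layers = ⌈165/0.025⌉ = 6600.
Burn-in layers = 10 × (27.7 + 3.1), so 308 s.
Normal layers = 6590 × (2.39 + 3.1), so 36179.1 s.
Sum: 308 + 36179.1 = 36487.1 s → 10.14 hours.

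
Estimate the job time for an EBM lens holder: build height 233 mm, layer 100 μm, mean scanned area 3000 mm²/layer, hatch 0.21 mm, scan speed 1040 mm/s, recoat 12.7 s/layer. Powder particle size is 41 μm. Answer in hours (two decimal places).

Layer count = ceil(233 / 0.1) = 2330.
Scan path per layer = 3000 / 0.21, so 14285.7 mm.
Per-layer scan time = 14285.7 / 1040, so 13.7363 s.
Time per layer = 13.7363 + 12.7 = 26.4363 s.
Total: 2330 × 26.4363 s = 61596.579 s → 17.11 hours.

17.11 hours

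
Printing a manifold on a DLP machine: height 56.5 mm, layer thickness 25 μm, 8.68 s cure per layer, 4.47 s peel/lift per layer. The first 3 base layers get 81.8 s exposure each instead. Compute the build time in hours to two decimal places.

Layer count = ceil(56.5 / 0.025) = 2260.
Base layers: 3 × (81.8 + 4.47) → 258.81 s.
Regular layers = 2257 × (8.68 + 4.47), so 29679.55 s.
Sum: 258.81 + 29679.55 = 29938.36 s → 8.32 hours.

8.32 hours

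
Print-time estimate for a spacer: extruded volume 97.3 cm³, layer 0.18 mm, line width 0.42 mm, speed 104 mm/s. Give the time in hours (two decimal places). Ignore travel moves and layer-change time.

3.44 hours

Bead cross-section: 0.18 × 0.42 → 0.0756 mm².
Toolpath length = 97.3 cm³ / 0.0756 mm² = 97300 / 0.0756 = 1287037 mm.
Extrusion time = 1287037 / 104 = 12375.4 s.
12375.4 s = 3.44 hours.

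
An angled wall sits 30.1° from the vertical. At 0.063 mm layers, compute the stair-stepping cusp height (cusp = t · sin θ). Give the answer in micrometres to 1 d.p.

sin(30.1°) = 0.5015, so cusp = 0.063 × 0.5015 = 0.031595 mm → 31.6 μm.

31.6 μm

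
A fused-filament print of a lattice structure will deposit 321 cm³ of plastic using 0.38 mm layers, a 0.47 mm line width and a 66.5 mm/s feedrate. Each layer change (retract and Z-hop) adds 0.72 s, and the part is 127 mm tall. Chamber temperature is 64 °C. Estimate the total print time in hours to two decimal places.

7.57 hours

Bead cross-section = 0.38 × 0.47 = 0.1786 mm².
Total extruded path = 321000/0.1786 = 1797312.4 mm.
Extrusion time = 1797312.4 / 66.5, so 27027.3 s.
Number of layers: 127 / 0.38 → 335 (rounded up).
Z-hop total = 335 × 0.72, so 241.2 s.
Altogether 27027.3 + 241.2 = 27268.5 s, i.e. 7.57 hours.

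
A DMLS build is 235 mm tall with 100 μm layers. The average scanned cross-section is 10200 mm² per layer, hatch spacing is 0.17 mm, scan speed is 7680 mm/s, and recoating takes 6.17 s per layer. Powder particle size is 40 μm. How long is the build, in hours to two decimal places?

9.13 hours

Layers = ⌈235/0.1⌉ = 2350.
Hatch length per layer = 10200 / 0.17, so 60000 mm.
Per-layer scan time = 60000 / 7680 = 7.8125 s.
Time per layer: 7.8125 + 6.17 → 13.9825 s.
2350 layers × 13.9825 s/layer = 32858.875 s, i.e. 9.13 hours.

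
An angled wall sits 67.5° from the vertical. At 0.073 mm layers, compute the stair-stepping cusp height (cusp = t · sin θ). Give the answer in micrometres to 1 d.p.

67.4 μm

h_c = t·sin θ = 0.073 × 0.9239 = 0.067445 mm (67.4 μm).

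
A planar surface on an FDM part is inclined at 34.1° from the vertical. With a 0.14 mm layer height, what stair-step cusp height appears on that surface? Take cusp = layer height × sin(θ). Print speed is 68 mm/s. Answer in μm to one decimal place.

h_c = t·sin θ = 0.14 × 0.5606 = 0.078484 mm (78.5 μm).

78.5 μm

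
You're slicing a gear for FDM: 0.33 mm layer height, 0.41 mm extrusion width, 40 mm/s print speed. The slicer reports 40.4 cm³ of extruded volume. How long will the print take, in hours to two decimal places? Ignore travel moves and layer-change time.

2.07 hours

Line area: 0.33 × 0.41 → 0.1353 mm².
Toolpath length = 40.4 cm³ / 0.1353 mm² = 40400 / 0.1353 = 298595.7 mm.
Time extruding = 298595.7 / 40, so 7464.9 s.
In the requested units: 7464.9 s = 2.07 hours.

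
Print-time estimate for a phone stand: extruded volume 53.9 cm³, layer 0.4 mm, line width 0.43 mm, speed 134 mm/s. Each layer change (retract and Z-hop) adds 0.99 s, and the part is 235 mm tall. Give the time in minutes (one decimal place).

48.7 minutes

Extrusion cross-section: 0.4 × 0.43 → 0.172 mm².
Toolpath length = 53.9 cm³ / 0.172 mm² = 53900 / 0.172 = 313372.1 mm.
Time extruding = 313372.1 / 134 = 2338.6 s.
Layer count = ceil(235 / 0.4) = 588.
Non-print overhead = 588 × 0.99, so 582.12 s.
Total = 2338.6 + 582.12 = 2920.72 s = 48.7 minutes.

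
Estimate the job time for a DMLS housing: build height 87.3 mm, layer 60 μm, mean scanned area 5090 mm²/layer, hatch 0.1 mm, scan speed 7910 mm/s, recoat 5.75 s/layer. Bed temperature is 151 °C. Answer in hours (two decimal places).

4.92 hours

Layers = ⌈87.3/0.06⌉ = 1455.
Per-layer scan distance = 5090 / 0.1, so 50900 mm.
Scan time per layer = 50900 / 7910, so 6.4349 s.
Layer cycle = 6.4349 + 5.75, so 12.1849 s.
Total: 1455 × 12.1849 s = 17729.0295 s → 4.92 hours.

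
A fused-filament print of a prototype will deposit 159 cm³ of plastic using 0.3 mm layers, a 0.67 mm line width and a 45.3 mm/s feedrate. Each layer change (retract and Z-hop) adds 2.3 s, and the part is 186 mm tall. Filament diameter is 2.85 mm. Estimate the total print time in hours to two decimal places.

5.25 hours

Line area: 0.3 × 0.67 → 0.201 mm².
Total extruded path = 159000/0.201 = 791044.8 mm.
Time extruding: 791044.8 / 45.3 → 17462.4 s.
Number of layers: 186 / 0.3 → 620 (rounded up).
Z-hop total = 620 × 2.3 = 1426 s.
Total = 17462.4 + 1426 = 18888.4 s = 5.25 hours.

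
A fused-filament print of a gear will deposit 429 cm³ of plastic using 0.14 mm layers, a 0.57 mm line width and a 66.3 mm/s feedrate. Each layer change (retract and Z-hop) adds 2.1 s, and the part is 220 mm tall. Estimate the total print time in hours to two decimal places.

Extrusion cross-section = 0.14 × 0.57 = 0.0798 mm².
Total extruded path = 429000/0.0798 = 5375939.8 mm.
Extrusion time = 5375939.8 / 66.3 = 81085.1 s.
Number of layers: 220 / 0.14 → 1572 (rounded up).
Non-print overhead = 1572 × 2.1 = 3301.2 s.
Altogether 81085.1 + 3301.2 = 84386.3 s, i.e. 23.44 hours.

23.44 hours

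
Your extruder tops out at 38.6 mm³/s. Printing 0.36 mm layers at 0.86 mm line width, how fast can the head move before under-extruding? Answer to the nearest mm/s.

125 mm/s

Bead cross-section = 0.36 × 0.86 = 0.3096 mm².
Max speed = 38.6 / 0.3096 = 124.68 ≈ 125 mm/s.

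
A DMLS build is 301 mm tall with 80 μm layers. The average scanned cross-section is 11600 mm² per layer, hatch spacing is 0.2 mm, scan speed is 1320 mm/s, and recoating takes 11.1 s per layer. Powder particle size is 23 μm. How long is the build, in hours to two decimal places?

Layers = ⌈301/0.08⌉ = 3763.
Scan path per layer = 11600 / 0.2, so 58000 mm.
Per-layer scan time = 58000 / 1320 = 43.9394 s.
Time per layer: 43.9394 + 11.1 → 55.0394 s.
Total: 3763 × 55.0394 s = 207113.2622 s → 57.53 hours.

57.53 hours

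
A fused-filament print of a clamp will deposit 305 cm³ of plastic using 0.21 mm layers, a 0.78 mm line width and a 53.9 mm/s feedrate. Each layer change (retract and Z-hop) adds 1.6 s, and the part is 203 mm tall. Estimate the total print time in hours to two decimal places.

Bead cross-section = 0.21 × 0.78 = 0.1638 mm².
Path length: 305000 mm³ / 0.1638 mm² → 1862026.9 mm.
Time extruding = 1862026.9 / 53.9 = 34546 s.
Number of layers: 203 / 0.21 → 967 (rounded up).
Z-hop total = 967 × 1.6 = 1547.2 s.
Total = 34546 + 1547.2 = 36093.2 s = 10.03 hours.

10.03 hours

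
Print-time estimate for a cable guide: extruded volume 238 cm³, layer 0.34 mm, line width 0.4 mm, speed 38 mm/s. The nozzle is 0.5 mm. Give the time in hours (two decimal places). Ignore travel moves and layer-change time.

Extrusion cross-section: 0.34 × 0.4 → 0.136 mm².
Path length: 238000 mm³ / 0.136 mm² → 1750000 mm.
Time extruding = 1750000 / 38 = 46052.6 s.
That's 46052.6 s → 12.79 hours.

12.79 hours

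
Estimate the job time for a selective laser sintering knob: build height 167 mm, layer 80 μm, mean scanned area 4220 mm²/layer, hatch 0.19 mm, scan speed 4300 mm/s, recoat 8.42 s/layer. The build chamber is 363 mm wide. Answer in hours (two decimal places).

7.88 hours

Layers = ⌈167/0.08⌉ = 2088.
Scan path per layer = 4220 / 0.19, so 22210.5 mm.
Per-layer scan time = 22210.5 / 4300, so 5.1652 s.
Layer cycle = 5.1652 + 8.42, so 13.5852 s.
2088 layers × 13.5852 s/layer = 28365.8976 s, i.e. 7.88 hours.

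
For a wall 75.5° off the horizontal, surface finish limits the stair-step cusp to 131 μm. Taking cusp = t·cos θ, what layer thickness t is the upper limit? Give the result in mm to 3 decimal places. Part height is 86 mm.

t = h_c / cos θ = 0.131 / 0.2504 = 0.523 mm.

0.523 mm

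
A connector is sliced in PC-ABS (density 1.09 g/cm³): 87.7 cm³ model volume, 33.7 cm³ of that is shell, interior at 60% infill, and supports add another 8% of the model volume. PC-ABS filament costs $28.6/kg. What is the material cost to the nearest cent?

$2.28

Interior volume = 87.7 − 33.7, so 54 cm³.
Deposited infill: 0.60 × 54 → 32.4 cm³.
Support: 0.08 × 87.7 → 7.016 cm³.
Total extruded = 33.7 + 32.4 + 7.016 = 73.116 cm³.
Mass = 73.116 × 1.09 = 79.69644 g.
Cost = 79.69644 g / 1000 × $28.6/kg = $2.28.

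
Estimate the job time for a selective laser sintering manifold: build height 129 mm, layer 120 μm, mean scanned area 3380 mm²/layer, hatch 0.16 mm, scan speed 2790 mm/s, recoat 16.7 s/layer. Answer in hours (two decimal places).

Number of layers: 129 / 0.12 → 1075 (rounded up).
Scan path per layer: 3380 / 0.16 → 21125 mm.
Laser time per layer = 21125 / 2790 = 7.5717 s.
Per-layer time = 7.5717 + 16.7, so 24.2717 s.
Total: 1075 × 24.2717 s = 26092.0775 s → 7.25 hours.

7.25 hours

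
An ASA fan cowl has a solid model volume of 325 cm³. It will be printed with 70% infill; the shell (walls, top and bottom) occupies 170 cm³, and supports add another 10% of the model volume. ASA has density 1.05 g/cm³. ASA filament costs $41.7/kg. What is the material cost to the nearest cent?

$13.62

Interior volume: 325 − 170 → 155 cm³.
Infill volume: 0.70 × 155 → 108.5 cm³.
Support: 0.10 × 325 → 32.5 cm³.
Total printed volume = 170 + 108.5 + 32.5, so 311 cm³.
Mass = 311 × 1.05 = 326.55 g.
Cost = 326.55 g / 1000 × $41.7/kg = $13.62.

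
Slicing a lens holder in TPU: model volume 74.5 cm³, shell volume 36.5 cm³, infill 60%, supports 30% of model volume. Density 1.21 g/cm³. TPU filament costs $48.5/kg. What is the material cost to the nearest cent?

Volume inside the shell = 74.5 − 36.5, so 38 cm³.
Deposited infill: 0.60 × 38 → 22.8 cm³.
Support = 0.30 × 74.5 = 22.35 cm³.
Total printed volume = 36.5 + 22.8 + 22.35, so 81.65 cm³.
Mass: 81.65 × 1.21 → 98.7965 g.
At $48.5/kg: 98.7965/1000 × 48.5 = $4.79.

$4.79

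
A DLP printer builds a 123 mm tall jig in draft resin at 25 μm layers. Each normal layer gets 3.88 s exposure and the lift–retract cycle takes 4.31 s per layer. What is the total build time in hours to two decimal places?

Layer count = ceil(123 / 0.025) = 4920.
Each layer takes = 3.88 + 4.31 = 8.19 s.
Total = 4920 × 8.19 = 40294.8 s = 11.19 hours.

11.19 hours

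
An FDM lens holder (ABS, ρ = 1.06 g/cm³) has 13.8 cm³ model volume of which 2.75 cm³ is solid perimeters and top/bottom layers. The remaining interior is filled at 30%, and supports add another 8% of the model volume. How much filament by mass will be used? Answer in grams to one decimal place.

7.6 g

Interior volume = 13.8 − 2.75, so 11.05 cm³.
Infill deposited = 0.30 × 11.05 = 3.315 cm³.
Support = 0.08 × 13.8, so 1.104 cm³.
Total extruded: 2.75 + 3.315 + 1.104 → 7.169 cm³.
Mass: 7.169 × 1.06 → 7.59914 g.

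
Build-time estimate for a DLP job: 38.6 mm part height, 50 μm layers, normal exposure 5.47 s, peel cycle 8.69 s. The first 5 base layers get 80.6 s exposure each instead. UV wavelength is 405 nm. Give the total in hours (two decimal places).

Layers = ⌈38.6/0.05⌉ = 772.
Base layers = 5 × (80.6 + 8.69) = 446.45 s.
Remaining layers: 767 × (5.47 + 8.69) → 10860.72 s.
Total = 446.45 + 10860.72 = 11307.17 s = 3.14 hours.

3.14 hours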